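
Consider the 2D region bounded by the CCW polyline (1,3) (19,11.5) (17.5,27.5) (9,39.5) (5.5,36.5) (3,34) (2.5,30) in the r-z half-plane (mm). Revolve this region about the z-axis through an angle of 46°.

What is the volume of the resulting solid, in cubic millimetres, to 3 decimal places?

Volume = 3317.867 mm³

Profile (r,z), 7 vertices: (1,3) (19,11.5) (17.5,27.5) (9,39.5) (5.5,36.5) (3,34) (2.5,30)
edge 0: (1,3)→(19,11.5)  cross = 1·11.5 − 19·3 = -45.5000; (r_i+r_j)·cross = 20·-45.5000 = -910.0000
edge 1: (19,11.5)→(17.5,27.5)  cross = 19·27.5 − 17.5·11.5 = 321.2500; (r_i+r_j)·cross = 36.5·321.2500 = 11725.6250
edge 2: (17.5,27.5)→(9,39.5)  cross = 17.5·39.5 − 9·27.5 = 443.7500; (r_i+r_j)·cross = 26.5·443.7500 = 11759.3750
edge 3: (9,39.5)→(5.5,36.5)  cross = 9·36.5 − 5.5·39.5 = 111.2500; (r_i+r_j)·cross = 14.5·111.2500 = 1613.1250
edge 4: (5.5,36.5)→(3,34)  cross = 5.5·34 − 3·36.5 = 77.5000; (r_i+r_j)·cross = 8.5·77.5000 = 658.7500
edge 5: (3,34)→(2.5,30)  cross = 3·30 − 2.5·34 = 5.0000; (r_i+r_j)·cross = 5.5·5.0000 = 27.5000
edge 6: (2.5,30)→(1,3)  cross = 2.5·3 − 1·30 = -22.5000; (r_i+r_j)·cross = 3.5·-22.5000 = -78.7500
Σcross = 890.7500 → A = |Σcross|/2 = 445.3750 mm²
Σ(r_i+r_j)·cross = 24795.6250 → first moment M = |Σ|/6 = 4132.6042
R_c = M/A = 4132.6042/445.3750 = 9.2789 mm
θ = 46° = 0.802851 rad
V = θ·R_c·A = 0.802851·9.2789·445.3750 = 3317.867 mm³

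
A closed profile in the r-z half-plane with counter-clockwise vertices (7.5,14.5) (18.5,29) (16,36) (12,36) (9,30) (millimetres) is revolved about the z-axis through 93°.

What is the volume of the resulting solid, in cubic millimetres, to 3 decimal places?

Profile (r,z), 5 vertices: (7.5,14.5) (18.5,29) (16,36) (12,36) (9,30)
edge 0: (7.5,14.5)→(18.5,29)  cross = 7.5·29 − 18.5·14.5 = -50.7500; (r_i+r_j)·cross = 26·-50.7500 = -1319.5000
edge 1: (18.5,29)→(16,36)  cross = 18.5·36 − 16·29 = 202.0000; (r_i+r_j)·cross = 34.5·202.0000 = 6969.0000
edge 2: (16,36)→(12,36)  cross = 16·36 − 12·36 = 144.0000; (r_i+r_j)·cross = 28·144.0000 = 4032.0000
edge 3: (12,36)→(9,30)  cross = 12·30 − 9·36 = 36.0000; (r_i+r_j)·cross = 21·36.0000 = 756.0000
edge 4: (9,30)→(7.5,14.5)  cross = 9·14.5 − 7.5·30 = -94.5000; (r_i+r_j)·cross = 16.5·-94.5000 = -1559.2500
Σcross = 236.7500 → A = |Σcross|/2 = 118.3750 mm²
Σ(r_i+r_j)·cross = 8878.2500 → first moment M = |Σ|/6 = 1479.7083
R_c = M/A = 1479.7083/118.3750 = 12.5002 mm
θ = 93° = 1.623156 rad
V = θ·R_c·A = 1.623156·12.5002·118.3750 = 2401.798 mm³

Volume = 2401.798 mm³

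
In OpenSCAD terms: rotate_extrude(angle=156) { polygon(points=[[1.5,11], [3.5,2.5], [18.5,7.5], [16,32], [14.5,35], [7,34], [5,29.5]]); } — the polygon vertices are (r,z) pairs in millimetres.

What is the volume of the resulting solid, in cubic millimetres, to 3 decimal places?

Volume = 11089.669 mm³

Profile (r,z), 7 vertices: (1.5,11) (3.5,2.5) (18.5,7.5) (16,32) (14.5,35) (7,34) (5,29.5)
edge 0: (1.5,11)→(3.5,2.5)  cross = 1.5·2.5 − 3.5·11 = -34.7500; (r_i+r_j)·cross = 5·-34.7500 = -173.7500
edge 1: (3.5,2.5)→(18.5,7.5)  cross = 3.5·7.5 − 18.5·2.5 = -20.0000; (r_i+r_j)·cross = 22·-20.0000 = -440.0000
edge 2: (18.5,7.5)→(16,32)  cross = 18.5·32 − 16·7.5 = 472.0000; (r_i+r_j)·cross = 34.5·472.0000 = 16284.0000
edge 3: (16,32)→(14.5,35)  cross = 16·35 − 14.5·32 = 96.0000; (r_i+r_j)·cross = 30.5·96.0000 = 2928.0000
edge 4: (14.5,35)→(7,34)  cross = 14.5·34 − 7·35 = 248.0000; (r_i+r_j)·cross = 21.5·248.0000 = 5332.0000
edge 5: (7,34)→(5,29.5)  cross = 7·29.5 − 5·34 = 36.5000; (r_i+r_j)·cross = 12·36.5000 = 438.0000
edge 6: (5,29.5)→(1.5,11)  cross = 5·11 − 1.5·29.5 = 10.7500; (r_i+r_j)·cross = 6.5·10.7500 = 69.8750
Σcross = 808.5000 → A = |Σcross|/2 = 404.2500 mm²
Σ(r_i+r_j)·cross = 24438.1250 → first moment M = |Σ|/6 = 4073.0208
R_c = M/A = 4073.0208/404.2500 = 10.0755 mm
θ = 156° = 2.722714 rad
V = θ·R_c·A = 2.722714·10.0755·404.2500 = 11089.669 mm³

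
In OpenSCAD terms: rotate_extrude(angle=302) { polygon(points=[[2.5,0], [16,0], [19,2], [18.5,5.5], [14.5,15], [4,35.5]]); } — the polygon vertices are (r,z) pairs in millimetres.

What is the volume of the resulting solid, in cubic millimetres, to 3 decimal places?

Profile (r,z), 6 vertices: (2.5,0) (16,0) (19,2) (18.5,5.5) (14.5,15) (4,35.5)
edge 0: (2.5,0)→(16,0)  cross = 2.5·0 − 16·0 = 0.0000; (r_i+r_j)·cross = 18.5·0.0000 = 0.0000
edge 1: (16,0)→(19,2)  cross = 16·2 − 19·0 = 32.0000; (r_i+r_j)·cross = 35·32.0000 = 1120.0000
edge 2: (19,2)→(18.5,5.5)  cross = 19·5.5 − 18.5·2 = 67.5000; (r_i+r_j)·cross = 37.5·67.5000 = 2531.2500
edge 3: (18.5,5.5)→(14.5,15)  cross = 18.5·15 − 14.5·5.5 = 197.7500; (r_i+r_j)·cross = 33·197.7500 = 6525.7500
edge 4: (14.5,15)→(4,35.5)  cross = 14.5·35.5 − 4·15 = 454.7500; (r_i+r_j)·cross = 18.5·454.7500 = 8412.8750
edge 5: (4,35.5)→(2.5,0)  cross = 4·0 − 2.5·35.5 = -88.7500; (r_i+r_j)·cross = 6.5·-88.7500 = -576.8750
Σcross = 663.2500 → A = |Σcross|/2 = 331.6250 mm²
Σ(r_i+r_j)·cross = 18013.0000 → first moment M = |Σ|/6 = 3002.1667
R_c = M/A = 3002.1667/331.6250 = 9.0529 mm
θ = 302° = 5.270894 rad
V = θ·R_c·A = 5.270894·9.0529·331.6250 = 15824.103 mm³

Volume = 15824.103 mm³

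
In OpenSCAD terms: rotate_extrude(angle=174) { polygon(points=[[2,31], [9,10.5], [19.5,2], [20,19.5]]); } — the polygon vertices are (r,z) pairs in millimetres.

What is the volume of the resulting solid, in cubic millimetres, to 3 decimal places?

Profile (r,z), 4 vertices: (2,31) (9,10.5) (19.5,2) (20,19.5)
edge 0: (2,31)→(9,10.5)  cross = 2·10.5 − 9·31 = -258.0000; (r_i+r_j)·cross = 11·-258.0000 = -2838.0000
edge 1: (9,10.5)→(19.5,2)  cross = 9·2 − 19.5·10.5 = -186.7500; (r_i+r_j)·cross = 28.5·-186.7500 = -5322.3750
edge 2: (19.5,2)→(20,19.5)  cross = 19.5·19.5 − 20·2 = 340.2500; (r_i+r_j)·cross = 39.5·340.2500 = 13439.8750
edge 3: (20,19.5)→(2,31)  cross = 20·31 − 2·19.5 = 581.0000; (r_i+r_j)·cross = 22·581.0000 = 12782.0000
Σcross = 476.5000 → A = |Σcross|/2 = 238.2500 mm²
Σ(r_i+r_j)·cross = 18061.5000 → first moment M = |Σ|/6 = 3010.2500
R_c = M/A = 3010.2500/238.2500 = 12.6348 mm
θ = 174° = 3.036873 rad
V = θ·R_c·A = 3.036873·12.6348·238.2500 = 9141.747 mm³

Volume = 9141.747 mm³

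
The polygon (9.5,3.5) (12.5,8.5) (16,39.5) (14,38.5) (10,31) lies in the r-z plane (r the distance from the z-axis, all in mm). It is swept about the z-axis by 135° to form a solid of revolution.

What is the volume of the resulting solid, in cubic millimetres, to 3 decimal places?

Profile (r,z), 5 vertices: (9.5,3.5) (12.5,8.5) (16,39.5) (14,38.5) (10,31)
edge 0: (9.5,3.5)→(12.5,8.5)  cross = 9.5·8.5 − 12.5·3.5 = 37.0000; (r_i+r_j)·cross = 22·37.0000 = 814.0000
edge 1: (12.5,8.5)→(16,39.5)  cross = 12.5·39.5 − 16·8.5 = 357.7500; (r_i+r_j)·cross = 28.5·357.7500 = 10195.8750
edge 2: (16,39.5)→(14,38.5)  cross = 16·38.5 − 14·39.5 = 63.0000; (r_i+r_j)·cross = 30·63.0000 = 1890.0000
edge 3: (14,38.5)→(10,31)  cross = 14·31 − 10·38.5 = 49.0000; (r_i+r_j)·cross = 24·49.0000 = 1176.0000
edge 4: (10,31)→(9.5,3.5)  cross = 10·3.5 − 9.5·31 = -259.5000; (r_i+r_j)·cross = 19.5·-259.5000 = -5060.2500
Σcross = 247.2500 → A = |Σcross|/2 = 123.6250 mm²
Σ(r_i+r_j)·cross = 9015.6250 → first moment M = |Σ|/6 = 1502.6042
R_c = M/A = 1502.6042/123.6250 = 12.1545 mm
θ = 135° = 2.356194 rad
V = θ·R_c·A = 2.356194·12.1545·123.6250 = 3540.428 mm³

Volume = 3540.428 mm³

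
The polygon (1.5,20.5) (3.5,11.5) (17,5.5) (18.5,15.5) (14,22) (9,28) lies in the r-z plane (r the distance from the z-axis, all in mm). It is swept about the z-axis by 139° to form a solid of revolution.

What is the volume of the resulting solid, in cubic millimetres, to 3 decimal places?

Volume = 5656.540 mm³

Profile (r,z), 6 vertices: (1.5,20.5) (3.5,11.5) (17,5.5) (18.5,15.5) (14,22) (9,28)
edge 0: (1.5,20.5)→(3.5,11.5)  cross = 1.5·11.5 − 3.5·20.5 = -54.5000; (r_i+r_j)·cross = 5·-54.5000 = -272.5000
edge 1: (3.5,11.5)→(17,5.5)  cross = 3.5·5.5 − 17·11.5 = -176.2500; (r_i+r_j)·cross = 20.5·-176.2500 = -3613.1250
edge 2: (17,5.5)→(18.5,15.5)  cross = 17·15.5 − 18.5·5.5 = 161.7500; (r_i+r_j)·cross = 35.5·161.7500 = 5742.1250
edge 3: (18.5,15.5)→(14,22)  cross = 18.5·22 − 14·15.5 = 190.0000; (r_i+r_j)·cross = 32.5·190.0000 = 6175.0000
edge 4: (14,22)→(9,28)  cross = 14·28 − 9·22 = 194.0000; (r_i+r_j)·cross = 23·194.0000 = 4462.0000
edge 5: (9,28)→(1.5,20.5)  cross = 9·20.5 − 1.5·28 = 142.5000; (r_i+r_j)·cross = 10.5·142.5000 = 1496.2500
Σcross = 457.5000 → A = |Σcross|/2 = 228.7500 mm²
Σ(r_i+r_j)·cross = 13989.7500 → first moment M = |Σ|/6 = 2331.6250
R_c = M/A = 2331.6250/228.7500 = 10.1929 mm
θ = 139° = 2.426008 rad
V = θ·R_c·A = 2.426008·10.1929·228.7500 = 5656.540 mm³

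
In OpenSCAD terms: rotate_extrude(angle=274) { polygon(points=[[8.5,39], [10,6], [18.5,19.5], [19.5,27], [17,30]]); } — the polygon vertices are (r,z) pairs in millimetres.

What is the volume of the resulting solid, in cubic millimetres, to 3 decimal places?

Volume = 12479.157 mm³

Profile (r,z), 5 vertices: (8.5,39) (10,6) (18.5,19.5) (19.5,27) (17,30)
edge 0: (8.5,39)→(10,6)  cross = 8.5·6 − 10·39 = -339.0000; (r_i+r_j)·cross = 18.5·-339.0000 = -6271.5000
edge 1: (10,6)→(18.5,19.5)  cross = 10·19.5 − 18.5·6 = 84.0000; (r_i+r_j)·cross = 28.5·84.0000 = 2394.0000
edge 2: (18.5,19.5)→(19.5,27)  cross = 18.5·27 − 19.5·19.5 = 119.2500; (r_i+r_j)·cross = 38·119.2500 = 4531.5000
edge 3: (19.5,27)→(17,30)  cross = 19.5·30 − 17·27 = 126.0000; (r_i+r_j)·cross = 36.5·126.0000 = 4599.0000
edge 4: (17,30)→(8.5,39)  cross = 17·39 − 8.5·30 = 408.0000; (r_i+r_j)·cross = 25.5·408.0000 = 10404.0000
Σcross = 398.2500 → A = |Σcross|/2 = 199.1250 mm²
Σ(r_i+r_j)·cross = 15657.0000 → first moment M = |Σ|/6 = 2609.5000
R_c = M/A = 2609.5000/199.1250 = 13.1048 mm
θ = 274° = 4.782202 rad
V = θ·R_c·A = 4.782202·13.1048·199.1250 = 12479.157 mm³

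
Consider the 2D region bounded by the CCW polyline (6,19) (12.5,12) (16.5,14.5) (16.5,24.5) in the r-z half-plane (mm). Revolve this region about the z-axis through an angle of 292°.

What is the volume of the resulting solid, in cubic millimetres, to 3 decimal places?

Volume = 4793.765 mm³

Profile (r,z), 4 vertices: (6,19) (12.5,12) (16.5,14.5) (16.5,24.5)
edge 0: (6,19)→(12.5,12)  cross = 6·12 − 12.5·19 = -165.5000; (r_i+r_j)·cross = 18.5·-165.5000 = -3061.7500
edge 1: (12.5,12)→(16.5,14.5)  cross = 12.5·14.5 − 16.5·12 = -16.7500; (r_i+r_j)·cross = 29·-16.7500 = -485.7500
edge 2: (16.5,14.5)→(16.5,24.5)  cross = 16.5·24.5 − 16.5·14.5 = 165.0000; (r_i+r_j)·cross = 33·165.0000 = 5445.0000
edge 3: (16.5,24.5)→(6,19)  cross = 16.5·19 − 6·24.5 = 166.5000; (r_i+r_j)·cross = 22.5·166.5000 = 3746.2500
Σcross = 149.2500 → A = |Σcross|/2 = 74.6250 mm²
Σ(r_i+r_j)·cross = 5643.7500 → first moment M = |Σ|/6 = 940.6250
R_c = M/A = 940.6250/74.6250 = 12.6047 mm
θ = 292° = 5.096361 rad
V = θ·R_c·A = 5.096361·12.6047·74.6250 = 4793.765 mm³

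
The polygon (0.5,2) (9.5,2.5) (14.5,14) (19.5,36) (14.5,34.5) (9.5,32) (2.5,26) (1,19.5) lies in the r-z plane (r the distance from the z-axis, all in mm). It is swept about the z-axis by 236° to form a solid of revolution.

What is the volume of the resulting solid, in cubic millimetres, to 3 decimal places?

Volume = 14469.966 mm³

Profile (r,z), 8 vertices: (0.5,2) (9.5,2.5) (14.5,14) (19.5,36) (14.5,34.5) (9.5,32) (2.5,26) (1,19.5)
edge 0: (0.5,2)→(9.5,2.5)  cross = 0.5·2.5 − 9.5·2 = -17.7500; (r_i+r_j)·cross = 10·-17.7500 = -177.5000
edge 1: (9.5,2.5)→(14.5,14)  cross = 9.5·14 − 14.5·2.5 = 96.7500; (r_i+r_j)·cross = 24·96.7500 = 2322.0000
edge 2: (14.5,14)→(19.5,36)  cross = 14.5·36 − 19.5·14 = 249.0000; (r_i+r_j)·cross = 34·249.0000 = 8466.0000
edge 3: (19.5,36)→(14.5,34.5)  cross = 19.5·34.5 − 14.5·36 = 150.7500; (r_i+r_j)·cross = 34·150.7500 = 5125.5000
edge 4: (14.5,34.5)→(9.5,32)  cross = 14.5·32 − 9.5·34.5 = 136.2500; (r_i+r_j)·cross = 24·136.2500 = 3270.0000
edge 5: (9.5,32)→(2.5,26)  cross = 9.5·26 − 2.5·32 = 167.0000; (r_i+r_j)·cross = 12·167.0000 = 2004.0000
edge 6: (2.5,26)→(1,19.5)  cross = 2.5·19.5 − 1·26 = 22.7500; (r_i+r_j)·cross = 3.5·22.7500 = 79.6250
edge 7: (1,19.5)→(0.5,2)  cross = 1·2 − 0.5·19.5 = -7.7500; (r_i+r_j)·cross = 1.5·-7.7500 = -11.6250
Σcross = 797.0000 → A = |Σcross|/2 = 398.5000 mm²
Σ(r_i+r_j)·cross = 21078.0000 → first moment M = |Σ|/6 = 3513.0000
R_c = M/A = 3513.0000/398.5000 = 8.8156 mm
θ = 236° = 4.118977 rad
V = θ·R_c·A = 4.118977·8.8156·398.5000 = 14469.966 mm³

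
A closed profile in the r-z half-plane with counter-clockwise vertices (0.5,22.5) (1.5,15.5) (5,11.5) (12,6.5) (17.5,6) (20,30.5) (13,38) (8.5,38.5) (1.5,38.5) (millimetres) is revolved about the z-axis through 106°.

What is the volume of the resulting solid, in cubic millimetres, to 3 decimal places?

Profile (r,z), 9 vertices: (0.5,22.5) (1.5,15.5) (5,11.5) (12,6.5) (17.5,6) (20,30.5) (13,38) (8.5,38.5) (1.5,38.5)
edge 0: (0.5,22.5)→(1.5,15.5)  cross = 0.5·15.5 − 1.5·22.5 = -26.0000; (r_i+r_j)·cross = 2·-26.0000 = -52.0000
edge 1: (1.5,15.5)→(5,11.5)  cross = 1.5·11.5 − 5·15.5 = -60.2500; (r_i+r_j)·cross = 6.5·-60.2500 = -391.6250
edge 2: (5,11.5)→(12,6.5)  cross = 5·6.5 − 12·11.5 = -105.5000; (r_i+r_j)·cross = 17·-105.5000 = -1793.5000
edge 3: (12,6.5)→(17.5,6)  cross = 12·6 − 17.5·6.5 = -41.7500; (r_i+r_j)·cross = 29.5·-41.7500 = -1231.6250
edge 4: (17.5,6)→(20,30.5)  cross = 17.5·30.5 − 20·6 = 413.7500; (r_i+r_j)·cross = 37.5·413.7500 = 15515.6250
edge 5: (20,30.5)→(13,38)  cross = 20·38 − 13·30.5 = 363.5000; (r_i+r_j)·cross = 33·363.5000 = 11995.5000
edge 6: (13,38)→(8.5,38.5)  cross = 13·38.5 − 8.5·38 = 177.5000; (r_i+r_j)·cross = 21.5·177.5000 = 3816.2500
edge 7: (8.5,38.5)→(1.5,38.5)  cross = 8.5·38.5 − 1.5·38.5 = 269.5000; (r_i+r_j)·cross = 10·269.5000 = 2695.0000
edge 8: (1.5,38.5)→(0.5,22.5)  cross = 1.5·22.5 − 0.5·38.5 = 14.5000; (r_i+r_j)·cross = 2·14.5000 = 29.0000
Σcross = 1005.2500 → A = |Σcross|/2 = 502.6250 mm²
Σ(r_i+r_j)·cross = 30582.6250 → first moment M = |Σ|/6 = 5097.1042
R_c = M/A = 5097.1042/502.6250 = 10.1410 mm
θ = 106° = 1.850049 rad
V = θ·R_c·A = 1.850049·10.1410·502.6250 = 9429.893 mm³

Volume = 9429.893 mm³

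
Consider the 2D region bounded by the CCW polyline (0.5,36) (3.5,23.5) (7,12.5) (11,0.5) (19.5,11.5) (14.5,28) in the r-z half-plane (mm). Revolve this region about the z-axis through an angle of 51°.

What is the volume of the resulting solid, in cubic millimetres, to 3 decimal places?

Volume = 2957.936 mm³

Profile (r,z), 6 vertices: (0.5,36) (3.5,23.5) (7,12.5) (11,0.5) (19.5,11.5) (14.5,28)
edge 0: (0.5,36)→(3.5,23.5)  cross = 0.5·23.5 − 3.5·36 = -114.2500; (r_i+r_j)·cross = 4·-114.2500 = -457.0000
edge 1: (3.5,23.5)→(7,12.5)  cross = 3.5·12.5 − 7·23.5 = -120.7500; (r_i+r_j)·cross = 10.5·-120.7500 = -1267.8750
edge 2: (7,12.5)→(11,0.5)  cross = 7·0.5 − 11·12.5 = -134.0000; (r_i+r_j)·cross = 18·-134.0000 = -2412.0000
edge 3: (11,0.5)→(19.5,11.5)  cross = 11·11.5 − 19.5·0.5 = 116.7500; (r_i+r_j)·cross = 30.5·116.7500 = 3560.8750
edge 4: (19.5,11.5)→(14.5,28)  cross = 19.5·28 − 14.5·11.5 = 379.2500; (r_i+r_j)·cross = 34·379.2500 = 12894.5000
edge 5: (14.5,28)→(0.5,36)  cross = 14.5·36 − 0.5·28 = 508.0000; (r_i+r_j)·cross = 15·508.0000 = 7620.0000
Σcross = 635.0000 → A = |Σcross|/2 = 317.5000 mm²
Σ(r_i+r_j)·cross = 19938.5000 → first moment M = |Σ|/6 = 3323.0833
R_c = M/A = 3323.0833/317.5000 = 10.4664 mm
θ = 51° = 0.890118 rad
V = θ·R_c·A = 0.890118·10.4664·317.5000 = 2957.936 mm³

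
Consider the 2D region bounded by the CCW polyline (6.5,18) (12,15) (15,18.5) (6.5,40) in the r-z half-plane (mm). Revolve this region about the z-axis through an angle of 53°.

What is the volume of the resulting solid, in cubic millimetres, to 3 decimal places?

Profile (r,z), 4 vertices: (6.5,18) (12,15) (15,18.5) (6.5,40)
edge 0: (6.5,18)→(12,15)  cross = 6.5·15 − 12·18 = -118.5000; (r_i+r_j)·cross = 18.5·-118.5000 = -2192.2500
edge 1: (12,15)→(15,18.5)  cross = 12·18.5 − 15·15 = -3.0000; (r_i+r_j)·cross = 27·-3.0000 = -81.0000
edge 2: (15,18.5)→(6.5,40)  cross = 15·40 − 6.5·18.5 = 479.7500; (r_i+r_j)·cross = 21.5·479.7500 = 10314.6250
edge 3: (6.5,40)→(6.5,18)  cross = 6.5·18 − 6.5·40 = -143.0000; (r_i+r_j)·cross = 13·-143.0000 = -1859.0000
Σcross = 215.2500 → A = |Σcross|/2 = 107.6250 mm²
Σ(r_i+r_j)·cross = 6182.3750 → first moment M = |Σ|/6 = 1030.3958
R_c = M/A = 1030.3958/107.6250 = 9.5739 mm
θ = 53° = 0.925025 rad
V = θ·R_c·A = 0.925025·9.5739·107.6250 = 953.141 mm³

Volume = 953.141 mm³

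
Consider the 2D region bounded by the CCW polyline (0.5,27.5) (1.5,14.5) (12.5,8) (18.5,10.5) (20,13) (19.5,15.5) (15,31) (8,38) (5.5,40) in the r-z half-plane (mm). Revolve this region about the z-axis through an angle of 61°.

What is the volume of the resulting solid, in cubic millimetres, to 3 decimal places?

Volume = 4076.770 mm³

Profile (r,z), 9 vertices: (0.5,27.5) (1.5,14.5) (12.5,8) (18.5,10.5) (20,13) (19.5,15.5) (15,31) (8,38) (5.5,40)
edge 0: (0.5,27.5)→(1.5,14.5)  cross = 0.5·14.5 − 1.5·27.5 = -34.0000; (r_i+r_j)·cross = 2·-34.0000 = -68.0000
edge 1: (1.5,14.5)→(12.5,8)  cross = 1.5·8 − 12.5·14.5 = -169.2500; (r_i+r_j)·cross = 14·-169.2500 = -2369.5000
edge 2: (12.5,8)→(18.5,10.5)  cross = 12.5·10.5 − 18.5·8 = -16.7500; (r_i+r_j)·cross = 31·-16.7500 = -519.2500
edge 3: (18.5,10.5)→(20,13)  cross = 18.5·13 − 20·10.5 = 30.5000; (r_i+r_j)·cross = 38.5·30.5000 = 1174.2500
edge 4: (20,13)→(19.5,15.5)  cross = 20·15.5 − 19.5·13 = 56.5000; (r_i+r_j)·cross = 39.5·56.5000 = 2231.7500
edge 5: (19.5,15.5)→(15,31)  cross = 19.5·31 − 15·15.5 = 372.0000; (r_i+r_j)·cross = 34.5·372.0000 = 12834.0000
edge 6: (15,31)→(8,38)  cross = 15·38 − 8·31 = 322.0000; (r_i+r_j)·cross = 23·322.0000 = 7406.0000
edge 7: (8,38)→(5.5,40)  cross = 8·40 − 5.5·38 = 111.0000; (r_i+r_j)·cross = 13.5·111.0000 = 1498.5000
edge 8: (5.5,40)→(0.5,27.5)  cross = 5.5·27.5 − 0.5·40 = 131.2500; (r_i+r_j)·cross = 6·131.2500 = 787.5000
Σcross = 803.2500 → A = |Σcross|/2 = 401.6250 mm²
Σ(r_i+r_j)·cross = 22975.2500 → first moment M = |Σ|/6 = 3829.2083
R_c = M/A = 3829.2083/401.6250 = 9.5343 mm
θ = 61° = 1.064651 rad
V = θ·R_c·A = 1.064651·9.5343·401.6250 = 4076.770 mm³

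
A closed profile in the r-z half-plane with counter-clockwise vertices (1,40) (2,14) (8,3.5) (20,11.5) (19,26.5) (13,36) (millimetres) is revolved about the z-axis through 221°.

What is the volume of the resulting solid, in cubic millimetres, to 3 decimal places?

Profile (r,z), 6 vertices: (1,40) (2,14) (8,3.5) (20,11.5) (19,26.5) (13,36)
edge 0: (1,40)→(2,14)  cross = 1·14 − 2·40 = -66.0000; (r_i+r_j)·cross = 3·-66.0000 = -198.0000
edge 1: (2,14)→(8,3.5)  cross = 2·3.5 − 8·14 = -105.0000; (r_i+r_j)·cross = 10·-105.0000 = -1050.0000
edge 2: (8,3.5)→(20,11.5)  cross = 8·11.5 − 20·3.5 = 22.0000; (r_i+r_j)·cross = 28·22.0000 = 616.0000
edge 3: (20,11.5)→(19,26.5)  cross = 20·26.5 − 19·11.5 = 311.5000; (r_i+r_j)·cross = 39·311.5000 = 12148.5000
edge 4: (19,26.5)→(13,36)  cross = 19·36 − 13·26.5 = 339.5000; (r_i+r_j)·cross = 32·339.5000 = 10864.0000
edge 5: (13,36)→(1,40)  cross = 13·40 − 1·36 = 484.0000; (r_i+r_j)·cross = 14·484.0000 = 6776.0000
Σcross = 986.0000 → A = |Σcross|/2 = 493.0000 mm²
Σ(r_i+r_j)·cross = 29156.5000 → first moment M = |Σ|/6 = 4859.4167
R_c = M/A = 4859.4167/493.0000 = 9.8568 mm
θ = 221° = 3.857178 rad
V = θ·R_c·A = 3.857178·9.8568·493.0000 = 18743.633 mm³

Volume = 18743.633 mm³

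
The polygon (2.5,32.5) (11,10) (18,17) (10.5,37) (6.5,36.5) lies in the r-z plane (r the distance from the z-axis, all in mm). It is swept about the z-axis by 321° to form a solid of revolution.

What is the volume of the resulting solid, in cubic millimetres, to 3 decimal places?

Volume = 12245.913 mm³

Profile (r,z), 5 vertices: (2.5,32.5) (11,10) (18,17) (10.5,37) (6.5,36.5)
edge 0: (2.5,32.5)→(11,10)  cross = 2.5·10 − 11·32.5 = -332.5000; (r_i+r_j)·cross = 13.5·-332.5000 = -4488.7500
edge 1: (11,10)→(18,17)  cross = 11·17 − 18·10 = 7.0000; (r_i+r_j)·cross = 29·7.0000 = 203.0000
edge 2: (18,17)→(10.5,37)  cross = 18·37 − 10.5·17 = 487.5000; (r_i+r_j)·cross = 28.5·487.5000 = 13893.7500
edge 3: (10.5,37)→(6.5,36.5)  cross = 10.5·36.5 − 6.5·37 = 142.7500; (r_i+r_j)·cross = 17·142.7500 = 2426.7500
edge 4: (6.5,36.5)→(2.5,32.5)  cross = 6.5·32.5 − 2.5·36.5 = 120.0000; (r_i+r_j)·cross = 9·120.0000 = 1080.0000
Σcross = 424.7500 → A = |Σcross|/2 = 212.3750 mm²
Σ(r_i+r_j)·cross = 13114.7500 → first moment M = |Σ|/6 = 2185.7917
R_c = M/A = 2185.7917/212.3750 = 10.2921 mm
θ = 321° = 5.602507 rad
V = θ·R_c·A = 5.602507·10.2921·212.3750 = 12245.913 mm³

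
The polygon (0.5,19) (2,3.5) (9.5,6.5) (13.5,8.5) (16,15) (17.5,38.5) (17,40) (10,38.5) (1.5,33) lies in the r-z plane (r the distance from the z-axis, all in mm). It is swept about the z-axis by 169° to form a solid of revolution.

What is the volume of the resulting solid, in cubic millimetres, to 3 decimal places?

Volume = 12248.548 mm³

Profile (r,z), 9 vertices: (0.5,19) (2,3.5) (9.5,6.5) (13.5,8.5) (16,15) (17.5,38.5) (17,40) (10,38.5) (1.5,33)
edge 0: (0.5,19)→(2,3.5)  cross = 0.5·3.5 − 2·19 = -36.2500; (r_i+r_j)·cross = 2.5·-36.2500 = -90.6250
edge 1: (2,3.5)→(9.5,6.5)  cross = 2·6.5 − 9.5·3.5 = -20.2500; (r_i+r_j)·cross = 11.5·-20.2500 = -232.8750
edge 2: (9.5,6.5)→(13.5,8.5)  cross = 9.5·8.5 − 13.5·6.5 = -7.0000; (r_i+r_j)·cross = 23·-7.0000 = -161.0000
edge 3: (13.5,8.5)→(16,15)  cross = 13.5·15 − 16·8.5 = 66.5000; (r_i+r_j)·cross = 29.5·66.5000 = 1961.7500
edge 4: (16,15)→(17.5,38.5)  cross = 16·38.5 − 17.5·15 = 353.5000; (r_i+r_j)·cross = 33.5·353.5000 = 11842.2500
edge 5: (17.5,38.5)→(17,40)  cross = 17.5·40 − 17·38.5 = 45.5000; (r_i+r_j)·cross = 34.5·45.5000 = 1569.7500
edge 6: (17,40)→(10,38.5)  cross = 17·38.5 − 10·40 = 254.5000; (r_i+r_j)·cross = 27·254.5000 = 6871.5000
edge 7: (10,38.5)→(1.5,33)  cross = 10·33 − 1.5·38.5 = 272.2500; (r_i+r_j)·cross = 11.5·272.2500 = 3130.8750
edge 8: (1.5,33)→(0.5,19)  cross = 1.5·19 − 0.5·33 = 12.0000; (r_i+r_j)·cross = 2·12.0000 = 24.0000
Σcross = 940.7500 → A = |Σcross|/2 = 470.3750 mm²
Σ(r_i+r_j)·cross = 24915.6250 → first moment M = |Σ|/6 = 4152.6042
R_c = M/A = 4152.6042/470.3750 = 8.8283 mm
θ = 169° = 2.949606 rad
V = θ·R_c·A = 2.949606·8.8283·470.3750 = 12248.548 mm³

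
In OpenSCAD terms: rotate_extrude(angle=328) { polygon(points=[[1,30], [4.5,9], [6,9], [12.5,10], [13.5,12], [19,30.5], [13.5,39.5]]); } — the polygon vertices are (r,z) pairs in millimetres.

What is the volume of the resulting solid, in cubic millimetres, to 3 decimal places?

Profile (r,z), 7 vertices: (1,30) (4.5,9) (6,9) (12.5,10) (13.5,12) (19,30.5) (13.5,39.5)
edge 0: (1,30)→(4.5,9)  cross = 1·9 − 4.5·30 = -126.0000; (r_i+r_j)·cross = 5.5·-126.0000 = -693.0000
edge 1: (4.5,9)→(6,9)  cross = 4.5·9 − 6·9 = -13.5000; (r_i+r_j)·cross = 10.5·-13.5000 = -141.7500
edge 2: (6,9)→(12.5,10)  cross = 6·10 − 12.5·9 = -52.5000; (r_i+r_j)·cross = 18.5·-52.5000 = -971.2500
edge 3: (12.5,10)→(13.5,12)  cross = 12.5·12 − 13.5·10 = 15.0000; (r_i+r_j)·cross = 26·15.0000 = 390.0000
edge 4: (13.5,12)→(19,30.5)  cross = 13.5·30.5 − 19·12 = 183.7500; (r_i+r_j)·cross = 32.5·183.7500 = 5971.8750
edge 5: (19,30.5)→(13.5,39.5)  cross = 19·39.5 − 13.5·30.5 = 338.7500; (r_i+r_j)·cross = 32.5·338.7500 = 11009.3750
edge 6: (13.5,39.5)→(1,30)  cross = 13.5·30 − 1·39.5 = 365.5000; (r_i+r_j)·cross = 14.5·365.5000 = 5299.7500
Σcross = 711.0000 → A = |Σcross|/2 = 355.5000 mm²
Σ(r_i+r_j)·cross = 20865.0000 → first moment M = |Σ|/6 = 3477.5000
R_c = M/A = 3477.5000/355.5000 = 9.7820 mm
θ = 328° = 5.724680 rad
V = θ·R_c·A = 5.724680·9.7820·355.5000 = 19907.575 mm³

Volume = 19907.575 mm³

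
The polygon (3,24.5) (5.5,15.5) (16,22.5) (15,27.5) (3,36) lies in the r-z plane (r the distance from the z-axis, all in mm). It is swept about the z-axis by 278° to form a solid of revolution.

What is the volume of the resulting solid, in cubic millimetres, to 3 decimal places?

Profile (r,z), 5 vertices: (3,24.5) (5.5,15.5) (16,22.5) (15,27.5) (3,36)
edge 0: (3,24.5)→(5.5,15.5)  cross = 3·15.5 − 5.5·24.5 = -88.2500; (r_i+r_j)·cross = 8.5·-88.2500 = -750.1250
edge 1: (5.5,15.5)→(16,22.5)  cross = 5.5·22.5 − 16·15.5 = -124.2500; (r_i+r_j)·cross = 21.5·-124.2500 = -2671.3750
edge 2: (16,22.5)→(15,27.5)  cross = 16·27.5 − 15·22.5 = 102.5000; (r_i+r_j)·cross = 31·102.5000 = 3177.5000
edge 3: (15,27.5)→(3,36)  cross = 15·36 − 3·27.5 = 457.5000; (r_i+r_j)·cross = 18·457.5000 = 8235.0000
edge 4: (3,36)→(3,24.5)  cross = 3·24.5 − 3·36 = -34.5000; (r_i+r_j)·cross = 6·-34.5000 = -207.0000
Σcross = 313.0000 → A = |Σcross|/2 = 156.5000 mm²
Σ(r_i+r_j)·cross = 7784.0000 → first moment M = |Σ|/6 = 1297.3333
R_c = M/A = 1297.3333/156.5000 = 8.2897 mm
θ = 278° = 4.852015 rad
V = θ·R_c·A = 4.852015·8.2897·156.5000 = 6294.681 mm³

Volume = 6294.681 mm³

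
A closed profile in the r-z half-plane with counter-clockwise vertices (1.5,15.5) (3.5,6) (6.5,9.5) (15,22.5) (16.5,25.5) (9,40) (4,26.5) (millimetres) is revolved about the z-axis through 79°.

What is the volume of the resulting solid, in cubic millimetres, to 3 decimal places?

Profile (r,z), 7 vertices: (1.5,15.5) (3.5,6) (6.5,9.5) (15,22.5) (16.5,25.5) (9,40) (4,26.5)
edge 0: (1.5,15.5)→(3.5,6)  cross = 1.5·6 − 3.5·15.5 = -45.2500; (r_i+r_j)·cross = 5·-45.2500 = -226.2500
edge 1: (3.5,6)→(6.5,9.5)  cross = 3.5·9.5 − 6.5·6 = -5.7500; (r_i+r_j)·cross = 10·-5.7500 = -57.5000
edge 2: (6.5,9.5)→(15,22.5)  cross = 6.5·22.5 − 15·9.5 = 3.7500; (r_i+r_j)·cross = 21.5·3.7500 = 80.6250
edge 3: (15,22.5)→(16.5,25.5)  cross = 15·25.5 − 16.5·22.5 = 11.2500; (r_i+r_j)·cross = 31.5·11.2500 = 354.3750
edge 4: (16.5,25.5)→(9,40)  cross = 16.5·40 − 9·25.5 = 430.5000; (r_i+r_j)·cross = 25.5·430.5000 = 10977.7500
edge 5: (9,40)→(4,26.5)  cross = 9·26.5 − 4·40 = 78.5000; (r_i+r_j)·cross = 13·78.5000 = 1020.5000
edge 6: (4,26.5)→(1.5,15.5)  cross = 4·15.5 − 1.5·26.5 = 22.2500; (r_i+r_j)·cross = 5.5·22.2500 = 122.3750
Σcross = 495.2500 → A = |Σcross|/2 = 247.6250 mm²
Σ(r_i+r_j)·cross = 12271.8750 → first moment M = |Σ|/6 = 2045.3125
R_c = M/A = 2045.3125/247.6250 = 8.2597 mm
θ = 79° = 1.378810 rad
V = θ·R_c·A = 1.378810·8.2597·247.6250 = 2820.098 mm³

Volume = 2820.098 mm³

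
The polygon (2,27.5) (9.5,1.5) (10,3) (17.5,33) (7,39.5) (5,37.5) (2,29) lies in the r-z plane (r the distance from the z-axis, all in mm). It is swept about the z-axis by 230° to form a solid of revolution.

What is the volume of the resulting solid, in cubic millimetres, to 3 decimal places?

Volume = 11680.652 mm³

Profile (r,z), 7 vertices: (2,27.5) (9.5,1.5) (10,3) (17.5,33) (7,39.5) (5,37.5) (2,29)
edge 0: (2,27.5)→(9.5,1.5)  cross = 2·1.5 − 9.5·27.5 = -258.2500; (r_i+r_j)·cross = 11.5·-258.2500 = -2969.8750
edge 1: (9.5,1.5)→(10,3)  cross = 9.5·3 − 10·1.5 = 13.5000; (r_i+r_j)·cross = 19.5·13.5000 = 263.2500
edge 2: (10,3)→(17.5,33)  cross = 10·33 − 17.5·3 = 277.5000; (r_i+r_j)·cross = 27.5·277.5000 = 7631.2500
edge 3: (17.5,33)→(7,39.5)  cross = 17.5·39.5 − 7·33 = 460.2500; (r_i+r_j)·cross = 24.5·460.2500 = 11276.1250
edge 4: (7,39.5)→(5,37.5)  cross = 7·37.5 − 5·39.5 = 65.0000; (r_i+r_j)·cross = 12·65.0000 = 780.0000
edge 5: (5,37.5)→(2,29)  cross = 5·29 − 2·37.5 = 70.0000; (r_i+r_j)·cross = 7·70.0000 = 490.0000
edge 6: (2,29)→(2,27.5)  cross = 2·27.5 − 2·29 = -3.0000; (r_i+r_j)·cross = 4·-3.0000 = -12.0000
Σcross = 625.0000 → A = |Σcross|/2 = 312.5000 mm²
Σ(r_i+r_j)·cross = 17458.7500 → first moment M = |Σ|/6 = 2909.7917
R_c = M/A = 2909.7917/312.5000 = 9.3113 mm
θ = 230° = 4.014257 rad
V = θ·R_c·A = 4.014257·9.3113·312.5000 = 11680.652 mm³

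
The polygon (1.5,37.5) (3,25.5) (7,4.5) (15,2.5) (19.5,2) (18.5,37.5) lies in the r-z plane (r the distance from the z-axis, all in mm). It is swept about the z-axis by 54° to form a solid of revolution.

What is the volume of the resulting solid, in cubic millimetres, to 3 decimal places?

Profile (r,z), 6 vertices: (1.5,37.5) (3,25.5) (7,4.5) (15,2.5) (19.5,2) (18.5,37.5)
edge 0: (1.5,37.5)→(3,25.5)  cross = 1.5·25.5 − 3·37.5 = -74.2500; (r_i+r_j)·cross = 4.5·-74.2500 = -334.1250
edge 1: (3,25.5)→(7,4.5)  cross = 3·4.5 − 7·25.5 = -165.0000; (r_i+r_j)·cross = 10·-165.0000 = -1650.0000
edge 2: (7,4.5)→(15,2.5)  cross = 7·2.5 − 15·4.5 = -50.0000; (r_i+r_j)·cross = 22·-50.0000 = -1100.0000
edge 3: (15,2.5)→(19.5,2)  cross = 15·2 − 19.5·2.5 = -18.7500; (r_i+r_j)·cross = 34.5·-18.7500 = -646.8750
edge 4: (19.5,2)→(18.5,37.5)  cross = 19.5·37.5 − 18.5·2 = 694.2500; (r_i+r_j)·cross = 38·694.2500 = 26381.5000
edge 5: (18.5,37.5)→(1.5,37.5)  cross = 18.5·37.5 − 1.5·37.5 = 637.5000; (r_i+r_j)·cross = 20·637.5000 = 12750.0000
Σcross = 1023.7500 → A = |Σcross|/2 = 511.8750 mm²
Σ(r_i+r_j)·cross = 35400.5000 → first moment M = |Σ|/6 = 5900.0833
R_c = M/A = 5900.0833/511.8750 = 11.5264 mm
θ = 54° = 0.942478 rad
V = θ·R_c·A = 0.942478·11.5264·511.8750 = 5560.698 mm³

Volume = 5560.698 mm³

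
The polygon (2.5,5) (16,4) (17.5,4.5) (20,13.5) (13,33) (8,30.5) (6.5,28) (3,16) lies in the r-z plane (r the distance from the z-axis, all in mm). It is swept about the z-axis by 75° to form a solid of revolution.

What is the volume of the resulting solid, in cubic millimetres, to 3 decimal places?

Profile (r,z), 8 vertices: (2.5,5) (16,4) (17.5,4.5) (20,13.5) (13,33) (8,30.5) (6.5,28) (3,16)
edge 0: (2.5,5)→(16,4)  cross = 2.5·4 − 16·5 = -70.0000; (r_i+r_j)·cross = 18.5·-70.0000 = -1295.0000
edge 1: (16,4)→(17.5,4.5)  cross = 16·4.5 − 17.5·4 = 2.0000; (r_i+r_j)·cross = 33.5·2.0000 = 67.0000
edge 2: (17.5,4.5)→(20,13.5)  cross = 17.5·13.5 − 20·4.5 = 146.2500; (r_i+r_j)·cross = 37.5·146.2500 = 5484.3750
edge 3: (20,13.5)→(13,33)  cross = 20·33 − 13·13.5 = 484.5000; (r_i+r_j)·cross = 33·484.5000 = 15988.5000
edge 4: (13,33)→(8,30.5)  cross = 13·30.5 − 8·33 = 132.5000; (r_i+r_j)·cross = 21·132.5000 = 2782.5000
edge 5: (8,30.5)→(6.5,28)  cross = 8·28 − 6.5·30.5 = 25.7500; (r_i+r_j)·cross = 14.5·25.7500 = 373.3750
edge 6: (6.5,28)→(3,16)  cross = 6.5·16 − 3·28 = 20.0000; (r_i+r_j)·cross = 9.5·20.0000 = 190.0000
edge 7: (3,16)→(2.5,5)  cross = 3·5 − 2.5·16 = -25.0000; (r_i+r_j)·cross = 5.5·-25.0000 = -137.5000
Σcross = 716.0000 → A = |Σcross|/2 = 358.0000 mm²
Σ(r_i+r_j)·cross = 23453.2500 → first moment M = |Σ|/6 = 3908.8750
R_c = M/A = 3908.8750/358.0000 = 10.9186 mm
θ = 75° = 1.308997 rad
V = θ·R_c·A = 1.308997·10.9186·358.0000 = 5116.705 mm³

Volume = 5116.705 mm³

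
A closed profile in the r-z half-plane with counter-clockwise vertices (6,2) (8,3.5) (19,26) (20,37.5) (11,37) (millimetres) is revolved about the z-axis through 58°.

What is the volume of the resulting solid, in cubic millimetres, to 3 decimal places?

Volume = 3062.265 mm³

Profile (r,z), 5 vertices: (6,2) (8,3.5) (19,26) (20,37.5) (11,37)
edge 0: (6,2)→(8,3.5)  cross = 6·3.5 − 8·2 = 5.0000; (r_i+r_j)·cross = 14·5.0000 = 70.0000
edge 1: (8,3.5)→(19,26)  cross = 8·26 − 19·3.5 = 141.5000; (r_i+r_j)·cross = 27·141.5000 = 3820.5000
edge 2: (19,26)→(20,37.5)  cross = 19·37.5 − 20·26 = 192.5000; (r_i+r_j)·cross = 39·192.5000 = 7507.5000
edge 3: (20,37.5)→(11,37)  cross = 20·37 − 11·37.5 = 327.5000; (r_i+r_j)·cross = 31·327.5000 = 10152.5000
edge 4: (11,37)→(6,2)  cross = 11·2 − 6·37 = -200.0000; (r_i+r_j)·cross = 17·-200.0000 = -3400.0000
Σcross = 466.5000 → A = |Σcross|/2 = 233.2500 mm²
Σ(r_i+r_j)·cross = 18150.5000 → first moment M = |Σ|/6 = 3025.0833
R_c = M/A = 3025.0833/233.2500 = 12.9693 mm
θ = 58° = 1.012291 rad
V = θ·R_c·A = 1.012291·12.9693·233.2500 = 3062.265 mm³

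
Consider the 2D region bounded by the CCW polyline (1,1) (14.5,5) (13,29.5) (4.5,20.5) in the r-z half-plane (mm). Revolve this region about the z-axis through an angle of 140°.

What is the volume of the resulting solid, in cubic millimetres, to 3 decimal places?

Volume = 4919.909 mm³

Profile (r,z), 4 vertices: (1,1) (14.5,5) (13,29.5) (4.5,20.5)
edge 0: (1,1)→(14.5,5)  cross = 1·5 − 14.5·1 = -9.5000; (r_i+r_j)·cross = 15.5·-9.5000 = -147.2500
edge 1: (14.5,5)→(13,29.5)  cross = 14.5·29.5 − 13·5 = 362.7500; (r_i+r_j)·cross = 27.5·362.7500 = 9975.6250
edge 2: (13,29.5)→(4.5,20.5)  cross = 13·20.5 − 4.5·29.5 = 133.7500; (r_i+r_j)·cross = 17.5·133.7500 = 2340.6250
edge 3: (4.5,20.5)→(1,1)  cross = 4.5·1 − 1·20.5 = -16.0000; (r_i+r_j)·cross = 5.5·-16.0000 = -88.0000
Σcross = 471.0000 → A = |Σcross|/2 = 235.5000 mm²
Σ(r_i+r_j)·cross = 12081.0000 → first moment M = |Σ|/6 = 2013.5000
R_c = M/A = 2013.5000/235.5000 = 8.5499 mm
θ = 140° = 2.443461 rad
V = θ·R_c·A = 2.443461·8.5499·235.5000 = 4919.909 mm³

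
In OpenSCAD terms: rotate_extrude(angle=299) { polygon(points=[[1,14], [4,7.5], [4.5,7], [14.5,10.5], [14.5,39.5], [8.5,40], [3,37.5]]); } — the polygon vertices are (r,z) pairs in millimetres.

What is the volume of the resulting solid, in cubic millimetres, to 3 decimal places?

Volume = 16345.972 mm³

Profile (r,z), 7 vertices: (1,14) (4,7.5) (4.5,7) (14.5,10.5) (14.5,39.5) (8.5,40) (3,37.5)
edge 0: (1,14)→(4,7.5)  cross = 1·7.5 − 4·14 = -48.5000; (r_i+r_j)·cross = 5·-48.5000 = -242.5000
edge 1: (4,7.5)→(4.5,7)  cross = 4·7 − 4.5·7.5 = -5.7500; (r_i+r_j)·cross = 8.5·-5.7500 = -48.8750
edge 2: (4.5,7)→(14.5,10.5)  cross = 4.5·10.5 − 14.5·7 = -54.2500; (r_i+r_j)·cross = 19·-54.2500 = -1030.7500
edge 3: (14.5,10.5)→(14.5,39.5)  cross = 14.5·39.5 − 14.5·10.5 = 420.5000; (r_i+r_j)·cross = 29·420.5000 = 12194.5000
edge 4: (14.5,39.5)→(8.5,40)  cross = 14.5·40 − 8.5·39.5 = 244.2500; (r_i+r_j)·cross = 23·244.2500 = 5617.7500
edge 5: (8.5,40)→(3,37.5)  cross = 8.5·37.5 − 3·40 = 198.7500; (r_i+r_j)·cross = 11.5·198.7500 = 2285.6250
edge 6: (3,37.5)→(1,14)  cross = 3·14 − 1·37.5 = 4.5000; (r_i+r_j)·cross = 4·4.5000 = 18.0000
Σcross = 759.5000 → A = |Σcross|/2 = 379.7500 mm²
Σ(r_i+r_j)·cross = 18793.7500 → first moment M = |Σ|/6 = 3132.2917
R_c = M/A = 3132.2917/379.7500 = 8.2483 mm
θ = 299° = 5.218534 rad
V = θ·R_c·A = 5.218534·8.2483·379.7500 = 16345.972 mm³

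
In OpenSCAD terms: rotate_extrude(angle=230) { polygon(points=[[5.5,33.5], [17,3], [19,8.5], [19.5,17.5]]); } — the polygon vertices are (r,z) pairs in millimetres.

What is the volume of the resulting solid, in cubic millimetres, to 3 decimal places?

Volume = 7394.513 mm³

Profile (r,z), 4 vertices: (5.5,33.5) (17,3) (19,8.5) (19.5,17.5)
edge 0: (5.5,33.5)→(17,3)  cross = 5.5·3 − 17·33.5 = -553.0000; (r_i+r_j)·cross = 22.5·-553.0000 = -12442.5000
edge 1: (17,3)→(19,8.5)  cross = 17·8.5 − 19·3 = 87.5000; (r_i+r_j)·cross = 36·87.5000 = 3150.0000
edge 2: (19,8.5)→(19.5,17.5)  cross = 19·17.5 − 19.5·8.5 = 166.7500; (r_i+r_j)·cross = 38.5·166.7500 = 6419.8750
edge 3: (19.5,17.5)→(5.5,33.5)  cross = 19.5·33.5 − 5.5·17.5 = 557.0000; (r_i+r_j)·cross = 25·557.0000 = 13925.0000
Σcross = 258.2500 → A = |Σcross|/2 = 129.1250 mm²
Σ(r_i+r_j)·cross = 11052.3750 → first moment M = |Σ|/6 = 1842.0625
R_c = M/A = 1842.0625/129.1250 = 14.2657 mm
θ = 230° = 4.014257 rad
V = θ·R_c·A = 4.014257·14.2657·129.1250 = 7394.513 mm³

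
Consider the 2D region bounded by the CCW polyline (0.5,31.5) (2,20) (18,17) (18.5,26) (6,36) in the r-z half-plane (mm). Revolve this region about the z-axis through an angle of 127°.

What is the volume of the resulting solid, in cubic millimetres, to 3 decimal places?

Profile (r,z), 5 vertices: (0.5,31.5) (2,20) (18,17) (18.5,26) (6,36)
edge 0: (0.5,31.5)→(2,20)  cross = 0.5·20 − 2·31.5 = -53.0000; (r_i+r_j)·cross = 2.5·-53.0000 = -132.5000
edge 1: (2,20)→(18,17)  cross = 2·17 − 18·20 = -326.0000; (r_i+r_j)·cross = 20·-326.0000 = -6520.0000
edge 2: (18,17)→(18.5,26)  cross = 18·26 − 18.5·17 = 153.5000; (r_i+r_j)·cross = 36.5·153.5000 = 5602.7500
edge 3: (18.5,26)→(6,36)  cross = 18.5·36 − 6·26 = 510.0000; (r_i+r_j)·cross = 24.5·510.0000 = 12495.0000
edge 4: (6,36)→(0.5,31.5)  cross = 6·31.5 − 0.5·36 = 171.0000; (r_i+r_j)·cross = 6.5·171.0000 = 1111.5000
Σcross = 455.5000 → A = |Σcross|/2 = 227.7500 mm²
Σ(r_i+r_j)·cross = 12556.7500 → first moment M = |Σ|/6 = 2092.7917
R_c = M/A = 2092.7917/227.7500 = 9.1890 mm
θ = 127° = 2.216568 rad
V = θ·R_c·A = 2.216568·9.1890·227.7500 = 4638.815 mm³

Volume = 4638.815 mm³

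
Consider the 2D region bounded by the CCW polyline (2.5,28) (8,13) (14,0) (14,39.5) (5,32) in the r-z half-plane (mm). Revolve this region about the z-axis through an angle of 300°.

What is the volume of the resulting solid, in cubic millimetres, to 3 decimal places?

Profile (r,z), 5 vertices: (2.5,28) (8,13) (14,0) (14,39.5) (5,32)
edge 0: (2.5,28)→(8,13)  cross = 2.5·13 − 8·28 = -191.5000; (r_i+r_j)·cross = 10.5·-191.5000 = -2010.7500
edge 1: (8,13)→(14,0)  cross = 8·0 − 14·13 = -182.0000; (r_i+r_j)·cross = 22·-182.0000 = -4004.0000
edge 2: (14,0)→(14,39.5)  cross = 14·39.5 − 14·0 = 553.0000; (r_i+r_j)·cross = 28·553.0000 = 15484.0000
edge 3: (14,39.5)→(5,32)  cross = 14·32 − 5·39.5 = 250.5000; (r_i+r_j)·cross = 19·250.5000 = 4759.5000
edge 4: (5,32)→(2.5,28)  cross = 5·28 − 2.5·32 = 60.0000; (r_i+r_j)·cross = 7.5·60.0000 = 450.0000
Σcross = 490.0000 → A = |Σcross|/2 = 245.0000 mm²
Σ(r_i+r_j)·cross = 14678.7500 → first moment M = |Σ|/6 = 2446.4583
R_c = M/A = 2446.4583/245.0000 = 9.9855 mm
θ = 300° = 5.235988 rad
V = θ·R_c·A = 5.235988·9.9855·245.0000 = 12809.626 mm³

Volume = 12809.626 mm³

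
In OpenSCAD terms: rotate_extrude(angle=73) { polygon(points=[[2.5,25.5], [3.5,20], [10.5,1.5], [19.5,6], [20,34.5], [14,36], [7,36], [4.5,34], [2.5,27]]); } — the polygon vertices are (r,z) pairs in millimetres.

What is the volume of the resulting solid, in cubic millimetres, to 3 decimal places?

Profile (r,z), 9 vertices: (2.5,25.5) (3.5,20) (10.5,1.5) (19.5,6) (20,34.5) (14,36) (7,36) (4.5,34) (2.5,27)
edge 0: (2.5,25.5)→(3.5,20)  cross = 2.5·20 − 3.5·25.5 = -39.2500; (r_i+r_j)·cross = 6·-39.2500 = -235.5000
edge 1: (3.5,20)→(10.5,1.5)  cross = 3.5·1.5 − 10.5·20 = -204.7500; (r_i+r_j)·cross = 14·-204.7500 = -2866.5000
edge 2: (10.5,1.5)→(19.5,6)  cross = 10.5·6 − 19.5·1.5 = 33.7500; (r_i+r_j)·cross = 30·33.7500 = 1012.5000
edge 3: (19.5,6)→(20,34.5)  cross = 19.5·34.5 − 20·6 = 552.7500; (r_i+r_j)·cross = 39.5·552.7500 = 21833.6250
edge 4: (20,34.5)→(14,36)  cross = 20·36 − 14·34.5 = 237.0000; (r_i+r_j)·cross = 34·237.0000 = 8058.0000
edge 5: (14,36)→(7,36)  cross = 14·36 − 7·36 = 252.0000; (r_i+r_j)·cross = 21·252.0000 = 5292.0000
edge 6: (7,36)→(4.5,34)  cross = 7·34 − 4.5·36 = 76.0000; (r_i+r_j)·cross = 11.5·76.0000 = 874.0000
edge 7: (4.5,34)→(2.5,27)  cross = 4.5·27 − 2.5·34 = 36.5000; (r_i+r_j)·cross = 7·36.5000 = 255.5000
edge 8: (2.5,27)→(2.5,25.5)  cross = 2.5·25.5 − 2.5·27 = -3.7500; (r_i+r_j)·cross = 5·-3.7500 = -18.7500
Σcross = 940.2500 → A = |Σcross|/2 = 470.1250 mm²
Σ(r_i+r_j)·cross = 34204.8750 → first moment M = |Σ|/6 = 5700.8125
R_c = M/A = 5700.8125/470.1250 = 12.1262 mm
θ = 73° = 1.274090 rad
V = θ·R_c·A = 1.274090·12.1262·470.1250 = 7263.350 mm³

Volume = 7263.350 mm³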